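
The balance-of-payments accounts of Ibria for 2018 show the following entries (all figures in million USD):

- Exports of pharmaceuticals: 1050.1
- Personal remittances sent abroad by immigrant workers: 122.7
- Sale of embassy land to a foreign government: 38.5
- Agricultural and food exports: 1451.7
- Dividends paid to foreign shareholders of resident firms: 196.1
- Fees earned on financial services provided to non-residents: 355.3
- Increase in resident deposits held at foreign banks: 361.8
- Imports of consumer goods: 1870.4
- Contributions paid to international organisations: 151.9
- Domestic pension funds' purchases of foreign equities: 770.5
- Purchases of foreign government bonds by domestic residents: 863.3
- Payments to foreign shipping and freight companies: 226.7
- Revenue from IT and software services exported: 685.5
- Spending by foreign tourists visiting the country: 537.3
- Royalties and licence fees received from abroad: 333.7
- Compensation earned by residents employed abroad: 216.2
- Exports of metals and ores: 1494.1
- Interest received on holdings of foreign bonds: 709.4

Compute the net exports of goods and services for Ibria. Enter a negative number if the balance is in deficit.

Goods: 1494.1 + 1050.1 + 1451.7 - 1870.4 = 2125.5
Services: 537.3 + 685.5 - 226.7 + 333.7 + 355.3 = 1685.1
Trade balance = 2125.5 + 1685.1 = 3810.6
(Excluded from the trade balance — secondary income: personal remittances sent abroad by immigrant workers 122.7, contributions paid to international organisations 151.9; capital account: sale of embassy land to a foreign government 38.5; primary income: dividends paid to foreign shareholders of resident firms 196.1, compensation earned by residents employed abroad 216.2, interest received on holdings of foreign bonds 709.4; financial account: increase in resident deposits held at foreign banks 361.8, domestic pension funds' purchases of foreign equities 770.5, purchases of foreign government bonds by domestic residents 863.3.)

3810.6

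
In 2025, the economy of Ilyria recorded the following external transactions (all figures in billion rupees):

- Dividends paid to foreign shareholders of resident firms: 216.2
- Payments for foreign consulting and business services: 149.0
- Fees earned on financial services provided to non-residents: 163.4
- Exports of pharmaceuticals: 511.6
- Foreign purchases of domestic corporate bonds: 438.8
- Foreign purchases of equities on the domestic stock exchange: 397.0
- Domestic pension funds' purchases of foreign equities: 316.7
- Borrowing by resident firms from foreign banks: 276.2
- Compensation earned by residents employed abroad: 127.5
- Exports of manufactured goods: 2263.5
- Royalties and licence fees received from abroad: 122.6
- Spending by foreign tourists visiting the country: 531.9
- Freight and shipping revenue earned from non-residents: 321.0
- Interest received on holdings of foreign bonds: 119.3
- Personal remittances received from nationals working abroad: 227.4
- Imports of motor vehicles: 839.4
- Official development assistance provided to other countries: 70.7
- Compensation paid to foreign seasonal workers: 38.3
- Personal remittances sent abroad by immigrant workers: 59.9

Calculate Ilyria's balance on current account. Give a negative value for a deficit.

Goods: -839.4 + 511.6 + 2263.5 = 1935.7
Services: 531.9 + 122.6 - 149.0 + 163.4 + 321.0 = 989.9
Primary income: 127.5 + 119.3 - 216.2 - 38.3 = -7.7
Secondary income: 227.4 - 70.7 - 59.9 = 96.8
Current account = 1935.7 + 989.9 + (-7.7) + 96.8 = 3014.7
(Excluded from the current account — financial account: foreign purchases of domestic corporate bonds 438.8, foreign purchases of equities on the domestic stock exchange 397.0, domestic pension funds' purchases of foreign equities 316.7, borrowing by resident firms from foreign banks 276.2.)

3014.7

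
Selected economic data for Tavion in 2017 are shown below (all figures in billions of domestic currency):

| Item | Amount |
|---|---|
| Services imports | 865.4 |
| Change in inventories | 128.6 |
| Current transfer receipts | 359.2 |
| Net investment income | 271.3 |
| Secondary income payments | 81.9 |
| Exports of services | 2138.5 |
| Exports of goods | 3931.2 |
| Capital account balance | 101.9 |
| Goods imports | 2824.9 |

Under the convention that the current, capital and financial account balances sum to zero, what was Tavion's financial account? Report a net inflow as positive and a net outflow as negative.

-3029.9

Goods balance = 3931.2 - 2824.9 = 1106.3
Services balance = 2138.5 - 865.4 = 1273.1
Trade balance (goods + services) = 1106.3 + 1273.1 = 2379.4
Net primary income = 271.3
Net secondary income = 359.2 - 81.9 = 277.3
Current account = 2379.4 + 271.3 + 277.3 = 2928.0
Financial account = -(2928.0 + 101.9) = -3029.9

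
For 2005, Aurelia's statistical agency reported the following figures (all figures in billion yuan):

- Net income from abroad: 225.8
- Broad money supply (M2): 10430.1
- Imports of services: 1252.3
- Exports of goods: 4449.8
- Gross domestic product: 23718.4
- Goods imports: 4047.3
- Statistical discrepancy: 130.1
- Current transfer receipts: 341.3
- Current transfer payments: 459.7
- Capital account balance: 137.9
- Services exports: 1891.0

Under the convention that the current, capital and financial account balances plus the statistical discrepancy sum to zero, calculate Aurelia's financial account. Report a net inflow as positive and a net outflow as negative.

-1416.6

Goods balance = 4449.8 - 4047.3 = 402.5
Services balance = 1891.0 - 1252.3 = 638.7
Trade balance (goods + services) = 402.5 + 638.7 = 1041.2
Net primary income = 225.8
Net secondary income = 341.3 - 459.7 = -118.4
Current account = 1041.2 + 225.8 + (-118.4) = 1148.6
Financial account = -(1148.6 + 137.9 + 130.1) = -1416.6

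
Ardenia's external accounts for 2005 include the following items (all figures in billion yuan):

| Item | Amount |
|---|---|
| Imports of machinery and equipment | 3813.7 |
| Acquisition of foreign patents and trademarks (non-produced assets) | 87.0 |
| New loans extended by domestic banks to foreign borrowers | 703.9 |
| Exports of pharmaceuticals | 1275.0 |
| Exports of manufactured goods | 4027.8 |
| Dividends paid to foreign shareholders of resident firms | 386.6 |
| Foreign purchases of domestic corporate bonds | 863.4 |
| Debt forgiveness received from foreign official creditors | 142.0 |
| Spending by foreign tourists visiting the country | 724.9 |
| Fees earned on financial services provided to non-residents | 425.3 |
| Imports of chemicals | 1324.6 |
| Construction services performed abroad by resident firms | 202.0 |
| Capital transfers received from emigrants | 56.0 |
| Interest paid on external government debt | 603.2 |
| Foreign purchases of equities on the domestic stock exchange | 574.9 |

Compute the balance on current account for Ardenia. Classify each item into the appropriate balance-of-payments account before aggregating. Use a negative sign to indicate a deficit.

526.9

Goods: -3813.7 + 1275.0 + 4027.8 - 1324.6 = 164.5
Services: 724.9 + 425.3 + 202.0 = 1352.2
Primary income: -386.6 - 603.2 = -989.8
Current account = 164.5 + 1352.2 + (-989.8) = 526.9
(Excluded from the current account — capital account: acquisition of foreign patents and trademarks (non-produced assets) 87.0, debt forgiveness received from foreign official creditors 142.0, capital transfers received from emigrants 56.0; financial account: new loans extended by domestic banks to foreign borrowers 703.9, foreign purchases of domestic corporate bonds 863.4, foreign purchases of equities on the domestic stock exchange 574.9.)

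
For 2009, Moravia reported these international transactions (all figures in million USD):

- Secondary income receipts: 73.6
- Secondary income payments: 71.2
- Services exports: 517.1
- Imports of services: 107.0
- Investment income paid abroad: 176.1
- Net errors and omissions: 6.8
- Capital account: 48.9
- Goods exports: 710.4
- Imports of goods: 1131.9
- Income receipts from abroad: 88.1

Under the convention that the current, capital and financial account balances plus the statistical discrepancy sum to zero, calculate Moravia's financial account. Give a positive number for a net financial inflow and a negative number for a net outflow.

Goods balance = 710.4 - 1131.9 = -421.5
Services balance = 517.1 - 107.0 = 410.1
Trade balance (goods + services) = -421.5 + 410.1 = -11.4
Net primary income = 88.1 - 176.1 = -88.0
Net secondary income = 73.6 - 71.2 = 2.4
Current account = -11.4 + (-88.0) + 2.4 = -97.0
Financial account = -(-97.0 + 48.9 + 6.8) = 41.3

41.3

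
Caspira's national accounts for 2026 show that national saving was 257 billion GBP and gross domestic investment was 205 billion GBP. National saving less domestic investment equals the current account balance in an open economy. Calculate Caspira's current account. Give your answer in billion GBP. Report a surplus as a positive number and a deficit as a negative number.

CA = S - I = 257 - 205 = 52

52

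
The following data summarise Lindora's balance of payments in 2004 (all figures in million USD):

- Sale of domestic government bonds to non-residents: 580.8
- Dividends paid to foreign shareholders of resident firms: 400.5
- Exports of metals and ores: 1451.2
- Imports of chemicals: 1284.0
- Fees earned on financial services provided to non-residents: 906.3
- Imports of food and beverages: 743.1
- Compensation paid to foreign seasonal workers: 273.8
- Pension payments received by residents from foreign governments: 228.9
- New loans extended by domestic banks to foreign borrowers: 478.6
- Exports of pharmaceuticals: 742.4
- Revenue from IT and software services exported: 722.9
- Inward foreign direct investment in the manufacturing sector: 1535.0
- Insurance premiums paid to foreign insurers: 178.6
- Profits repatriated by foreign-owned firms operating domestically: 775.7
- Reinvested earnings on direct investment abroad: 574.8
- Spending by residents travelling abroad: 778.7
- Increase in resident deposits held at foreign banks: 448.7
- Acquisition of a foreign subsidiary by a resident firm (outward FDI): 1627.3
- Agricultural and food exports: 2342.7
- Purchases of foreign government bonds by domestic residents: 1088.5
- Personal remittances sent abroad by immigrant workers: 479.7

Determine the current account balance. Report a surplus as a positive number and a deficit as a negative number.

Goods: 1451.2 - 743.1 - 1284.0 + 2342.7 + 742.4 = 2509.2
Services: -778.7 + 722.9 + 906.3 - 178.6 = 671.9
Primary income: -273.8 + 574.8 - 400.5 - 775.7 = -875.2
Secondary income: -479.7 + 228.9 = -250.8
Current account = 2509.2 + 671.9 + (-875.2) + (-250.8) = 2055.1
(Excluded from the current account — financial account: sale of domestic government bonds to non-residents 580.8, new loans extended by domestic banks to foreign borrowers 478.6, inward foreign direct investment in the manufacturing sector 1535.0, increase in resident deposits held at foreign banks 448.7, acquisition of a foreign subsidiary by a resident firm (outward FDI) 1627.3, purchases of foreign government bonds by domestic residents 1088.5.)

2055.1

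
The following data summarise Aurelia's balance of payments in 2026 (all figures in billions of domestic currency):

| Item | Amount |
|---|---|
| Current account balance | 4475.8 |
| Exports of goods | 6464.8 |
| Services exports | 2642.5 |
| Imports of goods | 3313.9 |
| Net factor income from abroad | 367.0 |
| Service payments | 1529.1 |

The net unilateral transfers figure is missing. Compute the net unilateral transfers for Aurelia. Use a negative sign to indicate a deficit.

Current account = goods balance + services balance + net primary income + net secondary income
Sum of the known components = 4631.3
Net unilateral transfers = CA - (known components) = 4475.8 - 4631.3 = -155.5

-155.5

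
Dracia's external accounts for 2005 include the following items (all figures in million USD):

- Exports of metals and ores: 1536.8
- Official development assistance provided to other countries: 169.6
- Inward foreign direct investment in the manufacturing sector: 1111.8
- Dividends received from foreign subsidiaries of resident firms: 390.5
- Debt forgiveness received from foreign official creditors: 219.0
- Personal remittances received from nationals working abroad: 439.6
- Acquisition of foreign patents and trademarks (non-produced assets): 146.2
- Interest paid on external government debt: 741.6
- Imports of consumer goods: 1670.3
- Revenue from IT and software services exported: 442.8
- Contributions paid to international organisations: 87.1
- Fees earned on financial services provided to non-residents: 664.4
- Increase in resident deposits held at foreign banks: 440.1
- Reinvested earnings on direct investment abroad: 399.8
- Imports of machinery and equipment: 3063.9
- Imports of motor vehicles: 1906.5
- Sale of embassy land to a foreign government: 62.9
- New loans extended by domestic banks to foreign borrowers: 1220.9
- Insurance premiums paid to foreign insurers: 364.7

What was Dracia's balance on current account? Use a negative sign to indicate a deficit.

-4129.8

Goods: 1536.8 - 1906.5 - 1670.3 - 3063.9 = -5103.9
Services: 664.4 + 442.8 - 364.7 = 742.5
Primary income: 399.8 + 390.5 - 741.6 = 48.7
Secondary income: -87.1 - 169.6 + 439.6 = 182.9
Current account = (-5103.9) + 742.5 + 48.7 + 182.9 = -4129.8
(Excluded from the current account — financial account: inward foreign direct investment in the manufacturing sector 1111.8, increase in resident deposits held at foreign banks 440.1, new loans extended by domestic banks to foreign borrowers 1220.9; capital account: debt forgiveness received from foreign official creditors 219.0, acquisition of foreign patents and trademarks (non-produced assets) 146.2, sale of embassy land to a foreign government 62.9.)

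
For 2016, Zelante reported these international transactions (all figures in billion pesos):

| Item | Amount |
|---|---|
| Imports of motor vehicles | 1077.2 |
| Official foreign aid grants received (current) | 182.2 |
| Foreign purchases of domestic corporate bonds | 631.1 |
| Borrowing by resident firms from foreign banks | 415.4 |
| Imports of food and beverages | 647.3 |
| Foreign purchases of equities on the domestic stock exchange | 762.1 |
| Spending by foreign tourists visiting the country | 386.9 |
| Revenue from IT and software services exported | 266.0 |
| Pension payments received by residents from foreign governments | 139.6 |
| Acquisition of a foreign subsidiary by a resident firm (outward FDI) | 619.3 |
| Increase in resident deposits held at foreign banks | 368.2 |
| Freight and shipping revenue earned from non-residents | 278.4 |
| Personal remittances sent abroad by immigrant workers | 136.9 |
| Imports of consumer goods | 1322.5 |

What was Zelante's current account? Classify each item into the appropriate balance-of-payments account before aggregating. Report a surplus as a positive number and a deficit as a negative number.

Goods: -647.3 - 1077.2 - 1322.5 = -3047.0
Services: 386.9 + 266.0 + 278.4 = 931.3
Secondary income: 139.6 + 182.2 - 136.9 = 184.9
Current account = (-3047.0) + 931.3 + 184.9 = -1930.8
(Excluded from the current account — financial account: foreign purchases of domestic corporate bonds 631.1, borrowing by resident firms from foreign banks 415.4, foreign purchases of equities on the domestic stock exchange 762.1, acquisition of a foreign subsidiary by a resident firm (outward FDI) 619.3, increase in resident deposits held at foreign banks 368.2.)

-1930.8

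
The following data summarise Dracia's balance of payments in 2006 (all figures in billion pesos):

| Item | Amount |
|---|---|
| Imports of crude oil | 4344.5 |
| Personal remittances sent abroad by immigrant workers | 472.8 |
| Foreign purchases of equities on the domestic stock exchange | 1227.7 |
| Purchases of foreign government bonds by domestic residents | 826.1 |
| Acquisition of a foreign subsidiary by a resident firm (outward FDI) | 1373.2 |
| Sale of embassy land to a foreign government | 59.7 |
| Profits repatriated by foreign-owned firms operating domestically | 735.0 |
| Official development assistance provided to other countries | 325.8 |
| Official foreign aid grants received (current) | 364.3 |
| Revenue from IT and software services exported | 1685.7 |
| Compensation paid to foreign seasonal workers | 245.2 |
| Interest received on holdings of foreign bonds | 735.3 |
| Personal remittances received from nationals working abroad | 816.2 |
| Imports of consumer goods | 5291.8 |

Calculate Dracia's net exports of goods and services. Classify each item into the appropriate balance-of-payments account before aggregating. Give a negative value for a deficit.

-7950.6

Goods: -5291.8 - 4344.5 = -9636.3
Services: 1685.7
Trade balance = -9636.3 + 1685.7 = -7950.6
(Excluded from the trade balance — secondary income: personal remittances sent abroad by immigrant workers 472.8, official development assistance provided to other countries 325.8, official foreign aid grants received (current) 364.3, personal remittances received from nationals working abroad 816.2; financial account: foreign purchases of equities on the domestic stock exchange 1227.7, purchases of foreign government bonds by domestic residents 826.1, acquisition of a foreign subsidiary by a resident firm (outward FDI) 1373.2; capital account: sale of embassy land to a foreign government 59.7; primary income: profits repatriated by foreign-owned firms operating domestically 735.0, compensation paid to foreign seasonal workers 245.2, interest received on holdings of foreign bonds 735.3.)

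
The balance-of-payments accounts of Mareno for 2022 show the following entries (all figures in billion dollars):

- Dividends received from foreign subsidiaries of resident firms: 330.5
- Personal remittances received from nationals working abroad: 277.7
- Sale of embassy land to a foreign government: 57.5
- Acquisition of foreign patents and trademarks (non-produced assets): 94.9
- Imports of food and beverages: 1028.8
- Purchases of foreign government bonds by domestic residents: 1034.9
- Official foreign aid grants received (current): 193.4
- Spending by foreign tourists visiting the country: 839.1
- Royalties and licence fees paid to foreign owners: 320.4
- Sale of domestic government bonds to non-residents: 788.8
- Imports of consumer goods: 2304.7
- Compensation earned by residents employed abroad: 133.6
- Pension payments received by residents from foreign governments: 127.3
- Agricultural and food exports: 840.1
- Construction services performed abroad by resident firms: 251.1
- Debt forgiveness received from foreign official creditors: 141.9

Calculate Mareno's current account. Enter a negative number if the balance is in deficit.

Goods: 840.1 - 1028.8 - 2304.7 = -2493.4
Services: -320.4 + 839.1 + 251.1 = 769.8
Primary income: 133.6 + 330.5 = 464.1
Secondary income: 277.7 + 193.4 + 127.3 = 598.4
Current account = (-2493.4) + 769.8 + 464.1 + 598.4 = -661.1
(Excluded from the current account — capital account: sale of embassy land to a foreign government 57.5, acquisition of foreign patents and trademarks (non-produced assets) 94.9, debt forgiveness received from foreign official creditors 141.9; financial account: purchases of foreign government bonds by domestic residents 1034.9, sale of domestic government bonds to non-residents 788.8.)

-661.1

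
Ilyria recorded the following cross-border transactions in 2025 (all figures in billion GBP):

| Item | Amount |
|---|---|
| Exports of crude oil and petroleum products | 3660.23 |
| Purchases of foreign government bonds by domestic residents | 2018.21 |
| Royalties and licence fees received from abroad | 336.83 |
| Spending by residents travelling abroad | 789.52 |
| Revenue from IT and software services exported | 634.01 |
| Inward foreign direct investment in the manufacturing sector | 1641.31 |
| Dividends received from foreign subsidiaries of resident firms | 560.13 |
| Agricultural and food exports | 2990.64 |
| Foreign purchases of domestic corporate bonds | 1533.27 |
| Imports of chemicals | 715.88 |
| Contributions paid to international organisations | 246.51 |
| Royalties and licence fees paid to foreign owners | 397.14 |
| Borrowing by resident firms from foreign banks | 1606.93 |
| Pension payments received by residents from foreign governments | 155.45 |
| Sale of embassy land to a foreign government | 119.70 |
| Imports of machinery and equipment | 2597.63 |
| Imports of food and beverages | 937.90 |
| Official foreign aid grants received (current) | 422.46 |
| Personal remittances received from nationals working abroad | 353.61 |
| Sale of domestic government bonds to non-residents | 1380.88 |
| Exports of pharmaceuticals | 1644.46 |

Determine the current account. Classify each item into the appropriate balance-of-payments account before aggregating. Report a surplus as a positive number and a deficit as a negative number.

Goods: -2597.63 - 715.88 + 2990.64 - 937.90 + 1644.46 + 3660.23 = 4043.92
Services: -789.52 - 397.14 + 634.01 + 336.83 = -215.82
Primary income: 560.13
Secondary income: 353.61 - 246.51 + 422.46 + 155.45 = 685.01
Current account = 4043.92 + (-215.82) + 560.13 + 685.01 = 5073.24
(Excluded from the current account — financial account: purchases of foreign government bonds by domestic residents 2018.21, inward foreign direct investment in the manufacturing sector 1641.31, foreign purchases of domestic corporate bonds 1533.27, borrowing by resident firms from foreign banks 1606.93, sale of domestic government bonds to non-residents 1380.88; capital account: sale of embassy land to a foreign government 119.70.)

5073.24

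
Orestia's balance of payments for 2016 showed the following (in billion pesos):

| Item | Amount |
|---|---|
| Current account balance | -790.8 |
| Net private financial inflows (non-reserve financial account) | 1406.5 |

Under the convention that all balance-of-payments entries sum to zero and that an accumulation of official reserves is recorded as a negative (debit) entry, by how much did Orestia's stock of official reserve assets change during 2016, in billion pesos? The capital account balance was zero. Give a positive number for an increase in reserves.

Official reserve transactions balance = -((-790.8) + 1406.5) = -615.7
An accumulation of reserves is recorded as a debit (negative entry), so the change in the stock of reserves is the negative of that balance.
Change in official reserves = -(-615.7) = 615.7

615.7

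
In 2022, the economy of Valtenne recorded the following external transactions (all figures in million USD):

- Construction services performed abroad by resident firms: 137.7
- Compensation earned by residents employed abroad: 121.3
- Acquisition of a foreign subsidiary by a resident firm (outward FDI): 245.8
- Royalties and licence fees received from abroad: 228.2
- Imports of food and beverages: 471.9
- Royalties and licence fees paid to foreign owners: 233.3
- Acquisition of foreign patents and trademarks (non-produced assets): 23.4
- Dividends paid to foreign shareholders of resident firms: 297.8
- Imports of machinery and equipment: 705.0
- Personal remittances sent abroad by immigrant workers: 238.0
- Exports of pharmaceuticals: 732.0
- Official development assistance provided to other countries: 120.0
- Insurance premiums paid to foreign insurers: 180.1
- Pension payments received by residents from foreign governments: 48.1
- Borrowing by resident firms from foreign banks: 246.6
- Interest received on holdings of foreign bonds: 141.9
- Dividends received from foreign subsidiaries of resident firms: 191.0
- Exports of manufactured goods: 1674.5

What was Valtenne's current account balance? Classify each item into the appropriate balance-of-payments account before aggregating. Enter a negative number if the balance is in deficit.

Goods: 1674.5 + 732.0 - 471.9 - 705.0 = 1229.6
Services: 228.2 + 137.7 - 233.3 - 180.1 = -47.5
Primary income: 191.0 + 121.3 - 297.8 + 141.9 = 156.4
Secondary income: -120.0 + 48.1 - 238.0 = -309.9
Current account = 1229.6 + (-47.5) + 156.4 + (-309.9) = 1028.6
(Excluded from the current account — financial account: acquisition of a foreign subsidiary by a resident firm (outward FDI) 245.8, borrowing by resident firms from foreign banks 246.6; capital account: acquisition of foreign patents and trademarks (non-produced assets) 23.4.)

1028.6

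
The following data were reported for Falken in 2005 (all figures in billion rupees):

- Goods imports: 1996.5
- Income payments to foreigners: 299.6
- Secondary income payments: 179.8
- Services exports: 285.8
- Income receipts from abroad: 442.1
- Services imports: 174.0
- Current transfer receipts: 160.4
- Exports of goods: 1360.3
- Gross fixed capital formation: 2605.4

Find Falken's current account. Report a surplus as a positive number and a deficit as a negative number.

Goods balance = 1360.3 - 1996.5 = -636.2
Services balance = 285.8 - 174.0 = 111.8
Trade balance (goods + services) = -636.2 + 111.8 = -524.4
Net primary income = 442.1 - 299.6 = 142.5
Net secondary income = 160.4 - 179.8 = -19.4
Current account = -524.4 + 142.5 + (-19.4) = -401.3

-401.3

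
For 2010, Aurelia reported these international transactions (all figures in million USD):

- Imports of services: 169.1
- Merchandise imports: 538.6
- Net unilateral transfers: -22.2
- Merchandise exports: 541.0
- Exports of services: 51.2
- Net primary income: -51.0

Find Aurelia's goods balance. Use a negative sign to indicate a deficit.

Goods balance = 541.0 - 538.6 = 2.4

2.4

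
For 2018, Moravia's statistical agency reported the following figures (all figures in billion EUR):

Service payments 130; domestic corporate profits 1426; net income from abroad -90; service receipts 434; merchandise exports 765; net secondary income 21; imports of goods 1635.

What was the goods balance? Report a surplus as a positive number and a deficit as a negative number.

Goods balance = 765 - 1635 = -870

-870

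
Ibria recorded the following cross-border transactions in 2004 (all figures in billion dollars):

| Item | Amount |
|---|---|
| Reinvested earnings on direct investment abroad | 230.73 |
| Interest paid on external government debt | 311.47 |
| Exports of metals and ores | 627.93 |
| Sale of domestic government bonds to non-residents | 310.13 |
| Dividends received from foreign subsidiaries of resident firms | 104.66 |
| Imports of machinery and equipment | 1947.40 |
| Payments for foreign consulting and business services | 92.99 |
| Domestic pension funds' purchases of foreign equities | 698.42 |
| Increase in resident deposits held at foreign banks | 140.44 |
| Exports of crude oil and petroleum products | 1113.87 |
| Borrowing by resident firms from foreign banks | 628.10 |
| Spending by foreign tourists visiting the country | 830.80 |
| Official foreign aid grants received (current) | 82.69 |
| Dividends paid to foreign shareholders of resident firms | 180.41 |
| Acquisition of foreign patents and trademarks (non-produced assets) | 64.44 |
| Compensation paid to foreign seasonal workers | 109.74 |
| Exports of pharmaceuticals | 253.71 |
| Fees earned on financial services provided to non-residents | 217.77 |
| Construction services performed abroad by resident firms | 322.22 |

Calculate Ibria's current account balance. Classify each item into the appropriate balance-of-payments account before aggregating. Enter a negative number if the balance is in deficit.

1142.37

Goods: 1113.87 + 627.93 + 253.71 - 1947.40 = 48.11
Services: 217.77 + 830.80 + 322.22 - 92.99 = 1277.80
Primary income: 104.66 - 180.41 - 311.47 - 109.74 + 230.73 = -266.23
Secondary income: 82.69
Current account = 48.11 + 1277.80 + (-266.23) + 82.69 = 1142.37
(Excluded from the current account — financial account: sale of domestic government bonds to non-residents 310.13, domestic pension funds' purchases of foreign equities 698.42, increase in resident deposits held at foreign banks 140.44, borrowing by resident firms from foreign banks 628.10; capital account: acquisition of foreign patents and trademarks (non-produced assets) 64.44.)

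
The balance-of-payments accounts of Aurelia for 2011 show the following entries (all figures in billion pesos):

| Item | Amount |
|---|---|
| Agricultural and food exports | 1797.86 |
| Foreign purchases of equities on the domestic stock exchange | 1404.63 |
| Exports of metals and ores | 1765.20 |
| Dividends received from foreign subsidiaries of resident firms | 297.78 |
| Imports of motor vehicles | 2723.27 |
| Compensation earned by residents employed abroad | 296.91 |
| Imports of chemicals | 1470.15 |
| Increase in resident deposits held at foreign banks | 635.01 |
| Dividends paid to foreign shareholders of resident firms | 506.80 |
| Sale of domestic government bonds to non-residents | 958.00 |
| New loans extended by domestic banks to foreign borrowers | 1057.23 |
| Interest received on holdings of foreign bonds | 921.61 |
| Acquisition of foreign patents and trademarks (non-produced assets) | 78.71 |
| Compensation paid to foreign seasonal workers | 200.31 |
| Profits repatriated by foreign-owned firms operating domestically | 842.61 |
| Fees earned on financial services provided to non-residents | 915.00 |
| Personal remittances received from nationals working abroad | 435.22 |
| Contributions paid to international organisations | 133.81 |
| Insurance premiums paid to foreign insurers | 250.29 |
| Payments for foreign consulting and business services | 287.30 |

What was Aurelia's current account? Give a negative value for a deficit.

Goods: 1797.86 - 1470.15 - 2723.27 + 1765.20 = -630.36
Services: 915.00 - 287.30 - 250.29 = 377.41
Primary income: 296.91 - 200.31 - 842.61 + 297.78 - 506.80 + 921.61 = -33.42
Secondary income: -133.81 + 435.22 = 301.41
Current account = (-630.36) + 377.41 + (-33.42) + 301.41 = 15.04
(Excluded from the current account — financial account: foreign purchases of equities on the domestic stock exchange 1404.63, increase in resident deposits held at foreign banks 635.01, sale of domestic government bonds to non-residents 958.00, new loans extended by domestic banks to foreign borrowers 1057.23; capital account: acquisition of foreign patents and trademarks (non-produced assets) 78.71.)

15.04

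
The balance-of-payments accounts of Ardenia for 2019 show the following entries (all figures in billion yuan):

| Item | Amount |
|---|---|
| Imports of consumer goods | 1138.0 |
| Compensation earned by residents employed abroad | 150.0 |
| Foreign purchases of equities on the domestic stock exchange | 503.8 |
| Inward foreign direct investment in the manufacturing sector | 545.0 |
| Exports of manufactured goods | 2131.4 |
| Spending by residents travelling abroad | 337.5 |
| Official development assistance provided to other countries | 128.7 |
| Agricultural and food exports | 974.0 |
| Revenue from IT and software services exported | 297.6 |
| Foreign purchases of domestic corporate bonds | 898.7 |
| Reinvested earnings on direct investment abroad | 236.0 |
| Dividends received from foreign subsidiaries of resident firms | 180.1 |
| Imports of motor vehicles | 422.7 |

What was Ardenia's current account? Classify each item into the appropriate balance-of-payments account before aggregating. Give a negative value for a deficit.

Goods: -422.7 + 974.0 - 1138.0 + 2131.4 = 1544.7
Services: 297.6 - 337.5 = -39.9
Primary income: 180.1 + 150.0 + 236.0 = 566.1
Secondary income: -128.7
Current account = 1544.7 + (-39.9) + 566.1 + (-128.7) = 1942.2
(Excluded from the current account — financial account: foreign purchases of equities on the domestic stock exchange 503.8, inward foreign direct investment in the manufacturing sector 545.0, foreign purchases of domestic corporate bonds 898.7.)

1942.2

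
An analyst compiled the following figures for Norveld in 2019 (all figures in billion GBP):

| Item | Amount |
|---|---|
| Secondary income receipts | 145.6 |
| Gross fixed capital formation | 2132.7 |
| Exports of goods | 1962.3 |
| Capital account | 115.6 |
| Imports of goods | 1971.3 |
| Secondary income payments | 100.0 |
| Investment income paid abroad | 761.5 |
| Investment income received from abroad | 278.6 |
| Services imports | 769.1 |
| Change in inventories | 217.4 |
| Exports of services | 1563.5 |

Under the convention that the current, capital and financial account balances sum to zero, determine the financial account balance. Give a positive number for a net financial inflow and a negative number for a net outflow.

Goods balance = 1962.3 - 1971.3 = -9.0
Services balance = 1563.5 - 769.1 = 794.4
Trade balance (goods + services) = -9.0 + 794.4 = 785.4
Net primary income = 278.6 - 761.5 = -482.9
Net secondary income = 145.6 - 100.0 = 45.6
Current account = 785.4 + (-482.9) + 45.6 = 348.1
Financial account = -(348.1 + 115.6) = -463.7

-463.7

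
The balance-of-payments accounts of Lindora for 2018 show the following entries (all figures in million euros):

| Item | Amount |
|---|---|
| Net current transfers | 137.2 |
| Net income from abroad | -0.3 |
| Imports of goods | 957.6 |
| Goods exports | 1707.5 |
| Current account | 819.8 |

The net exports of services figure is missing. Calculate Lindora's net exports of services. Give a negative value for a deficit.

-67.0

Current account = goods balance + services balance + net primary income + net secondary income
Sum of the known components = 886.8
Net exports of services = CA - (known components) = 819.8 - 886.8 = -67.0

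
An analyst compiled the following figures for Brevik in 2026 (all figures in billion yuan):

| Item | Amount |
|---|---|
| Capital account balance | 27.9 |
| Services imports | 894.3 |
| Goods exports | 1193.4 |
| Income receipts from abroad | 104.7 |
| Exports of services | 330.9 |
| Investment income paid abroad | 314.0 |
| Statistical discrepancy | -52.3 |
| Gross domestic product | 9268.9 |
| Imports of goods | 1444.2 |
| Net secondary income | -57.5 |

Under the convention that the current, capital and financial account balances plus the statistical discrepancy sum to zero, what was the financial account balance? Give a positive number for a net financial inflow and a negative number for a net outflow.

Goods balance = 1193.4 - 1444.2 = -250.8
Services balance = 330.9 - 894.3 = -563.4
Trade balance (goods + services) = -250.8 + (-563.4) = -814.2
Net primary income = 104.7 - 314.0 = -209.3
Net secondary income = -57.5
Current account = -814.2 + (-209.3) + (-57.5) = -1081.0
Financial account = -(-1081.0 + 27.9 + (-52.3)) = 1105.4

1105.4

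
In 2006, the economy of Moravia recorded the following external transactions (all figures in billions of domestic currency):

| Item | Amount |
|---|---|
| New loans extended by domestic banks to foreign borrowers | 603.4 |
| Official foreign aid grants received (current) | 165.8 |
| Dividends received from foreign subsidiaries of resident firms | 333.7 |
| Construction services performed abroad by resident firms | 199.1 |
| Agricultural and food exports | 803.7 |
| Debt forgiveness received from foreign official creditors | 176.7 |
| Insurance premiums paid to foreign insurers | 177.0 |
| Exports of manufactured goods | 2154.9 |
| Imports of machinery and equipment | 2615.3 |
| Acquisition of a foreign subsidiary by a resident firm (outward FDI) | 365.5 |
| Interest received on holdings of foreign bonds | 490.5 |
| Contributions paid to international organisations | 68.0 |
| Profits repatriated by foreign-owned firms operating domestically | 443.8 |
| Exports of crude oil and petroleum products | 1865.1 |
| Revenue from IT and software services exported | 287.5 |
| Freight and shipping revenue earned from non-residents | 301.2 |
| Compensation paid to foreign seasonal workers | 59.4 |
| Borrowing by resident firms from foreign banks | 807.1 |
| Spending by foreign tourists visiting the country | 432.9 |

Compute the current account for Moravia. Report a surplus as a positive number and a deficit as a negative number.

Goods: 803.7 + 2154.9 - 2615.3 + 1865.1 = 2208.4
Services: 301.2 + 287.5 + 199.1 - 177.0 + 432.9 = 1043.7
Primary income: 333.7 + 490.5 - 443.8 - 59.4 = 321.0
Secondary income: 165.8 - 68.0 = 97.8
Current account = 2208.4 + 1043.7 + 321.0 + 97.8 = 3670.9
(Excluded from the current account — financial account: new loans extended by domestic banks to foreign borrowers 603.4, acquisition of a foreign subsidiary by a resident firm (outward FDI) 365.5, borrowing by resident firms from foreign banks 807.1; capital account: debt forgiveness received from foreign official creditors 176.7.)

3670.9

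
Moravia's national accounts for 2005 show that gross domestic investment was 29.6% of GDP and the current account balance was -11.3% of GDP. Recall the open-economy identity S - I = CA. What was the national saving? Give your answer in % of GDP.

18.3

S = I + CA = 29.6 + (-11.3) = 18.3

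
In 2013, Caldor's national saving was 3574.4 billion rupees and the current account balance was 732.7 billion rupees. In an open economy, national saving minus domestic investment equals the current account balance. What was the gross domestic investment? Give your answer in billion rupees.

S - I = CA (net lending to the rest of the world).
I = S - CA = 3574.4 - 732.7 = 2841.7

2841.7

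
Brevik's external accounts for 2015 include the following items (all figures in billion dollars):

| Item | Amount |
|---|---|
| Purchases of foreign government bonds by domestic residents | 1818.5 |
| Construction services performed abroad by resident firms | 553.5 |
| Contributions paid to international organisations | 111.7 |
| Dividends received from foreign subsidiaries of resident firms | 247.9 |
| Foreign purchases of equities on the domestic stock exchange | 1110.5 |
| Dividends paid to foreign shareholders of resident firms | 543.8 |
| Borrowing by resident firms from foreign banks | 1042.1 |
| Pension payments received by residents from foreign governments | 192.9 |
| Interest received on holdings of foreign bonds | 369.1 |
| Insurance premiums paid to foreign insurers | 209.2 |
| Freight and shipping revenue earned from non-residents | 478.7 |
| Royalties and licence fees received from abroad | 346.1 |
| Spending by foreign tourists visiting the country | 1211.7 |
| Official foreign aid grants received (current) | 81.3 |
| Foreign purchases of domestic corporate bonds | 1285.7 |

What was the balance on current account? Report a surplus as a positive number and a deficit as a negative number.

Services: -209.2 + 346.1 + 1211.7 + 478.7 + 553.5 = 2380.8
Primary income: 247.9 - 543.8 + 369.1 = 73.2
Secondary income: -111.7 + 192.9 + 81.3 = 162.5
Current account = 2380.8 + 73.2 + 162.5 = 2616.5
(Excluded from the current account — financial account: purchases of foreign government bonds by domestic residents 1818.5, foreign purchases of equities on the domestic stock exchange 1110.5, borrowing by resident firms from foreign banks 1042.1, foreign purchases of domestic corporate bonds 1285.7.)

2616.5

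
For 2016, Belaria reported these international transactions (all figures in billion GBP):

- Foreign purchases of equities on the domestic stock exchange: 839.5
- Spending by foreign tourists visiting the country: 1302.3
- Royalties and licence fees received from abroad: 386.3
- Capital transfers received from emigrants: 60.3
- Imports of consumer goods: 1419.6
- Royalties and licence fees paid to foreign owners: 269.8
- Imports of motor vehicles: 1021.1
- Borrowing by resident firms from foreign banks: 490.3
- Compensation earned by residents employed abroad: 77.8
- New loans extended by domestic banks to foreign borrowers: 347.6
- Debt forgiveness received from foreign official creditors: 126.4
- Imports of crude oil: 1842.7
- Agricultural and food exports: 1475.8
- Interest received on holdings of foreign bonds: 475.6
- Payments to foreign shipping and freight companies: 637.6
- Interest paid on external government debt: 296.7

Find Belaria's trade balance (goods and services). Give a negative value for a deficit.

-2026.4

Goods: 1475.8 - 1021.1 - 1419.6 - 1842.7 = -2807.6
Services: -637.6 + 386.3 - 269.8 + 1302.3 = 781.2
Trade balance = -2807.6 + 781.2 = -2026.4
(Excluded from the trade balance — financial account: foreign purchases of equities on the domestic stock exchange 839.5, borrowing by resident firms from foreign banks 490.3, new loans extended by domestic banks to foreign borrowers 347.6; capital account: capital transfers received from emigrants 60.3, debt forgiveness received from foreign official creditors 126.4; primary income: compensation earned by residents employed abroad 77.8, interest received on holdings of foreign bonds 475.6, interest paid on external government debt 296.7.)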